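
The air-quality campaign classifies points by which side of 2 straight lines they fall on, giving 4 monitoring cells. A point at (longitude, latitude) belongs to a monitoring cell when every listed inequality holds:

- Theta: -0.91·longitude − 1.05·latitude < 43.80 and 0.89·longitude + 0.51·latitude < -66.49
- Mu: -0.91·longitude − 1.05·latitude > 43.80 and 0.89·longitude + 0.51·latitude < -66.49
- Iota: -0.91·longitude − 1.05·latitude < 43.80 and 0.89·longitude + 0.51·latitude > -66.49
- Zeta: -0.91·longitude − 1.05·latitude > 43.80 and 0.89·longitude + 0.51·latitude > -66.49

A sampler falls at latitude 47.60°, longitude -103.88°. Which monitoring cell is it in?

-0.91·-103.88 − 1.05·47.60 = 44.551, which is > 43.80
0.89·-103.88 + 0.51·47.60 = -68.177, which is < -66.49
This sign pattern matches Mu.

Mu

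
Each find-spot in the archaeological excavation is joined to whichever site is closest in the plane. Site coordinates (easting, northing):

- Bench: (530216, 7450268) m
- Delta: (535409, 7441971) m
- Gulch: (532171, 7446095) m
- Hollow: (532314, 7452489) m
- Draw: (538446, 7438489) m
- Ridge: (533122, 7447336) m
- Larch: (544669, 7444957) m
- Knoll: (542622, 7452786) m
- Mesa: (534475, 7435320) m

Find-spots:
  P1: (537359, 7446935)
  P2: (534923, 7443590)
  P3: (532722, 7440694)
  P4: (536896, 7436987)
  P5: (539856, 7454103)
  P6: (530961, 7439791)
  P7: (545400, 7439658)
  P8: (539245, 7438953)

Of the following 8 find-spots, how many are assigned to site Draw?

P1 → Ridge
P2 → Delta
P3 → Delta
P4 → Draw
P5 → Knoll
P6 → Delta
P7 → Larch
P8 → Draw
2 of the 8 go to Draw.

2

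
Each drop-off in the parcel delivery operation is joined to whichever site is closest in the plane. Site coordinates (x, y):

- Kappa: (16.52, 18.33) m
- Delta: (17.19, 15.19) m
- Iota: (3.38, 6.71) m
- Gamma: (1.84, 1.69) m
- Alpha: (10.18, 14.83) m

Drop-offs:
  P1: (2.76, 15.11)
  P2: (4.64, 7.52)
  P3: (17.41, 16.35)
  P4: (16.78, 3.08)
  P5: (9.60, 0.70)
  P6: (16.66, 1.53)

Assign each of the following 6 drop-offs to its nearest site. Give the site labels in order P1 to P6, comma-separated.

P1 → Alpha (d²=55.13)
P2 → Iota (d²=2.24)
P3 → Delta (d²=1.39)
P4 → Delta (d²=146.82)
P5 → Gamma (d²=61.20)
P6 → Delta (d²=186.88)

Alpha, Iota, Delta, Delta, Gamma, Delta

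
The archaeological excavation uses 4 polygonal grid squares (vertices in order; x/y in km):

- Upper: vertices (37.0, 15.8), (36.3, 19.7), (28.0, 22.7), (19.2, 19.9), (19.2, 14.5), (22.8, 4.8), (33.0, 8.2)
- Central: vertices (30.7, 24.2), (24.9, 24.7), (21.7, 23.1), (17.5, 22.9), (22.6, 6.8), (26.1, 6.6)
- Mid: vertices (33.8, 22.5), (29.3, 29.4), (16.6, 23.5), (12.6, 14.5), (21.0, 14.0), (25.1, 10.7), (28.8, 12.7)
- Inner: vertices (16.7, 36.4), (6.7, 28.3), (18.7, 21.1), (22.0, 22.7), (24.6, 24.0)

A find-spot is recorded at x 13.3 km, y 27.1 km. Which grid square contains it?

Inner

Cast a ray rightward from (13.3, 27.1). For each polygon, the edges (by vertex number in listed order) whose endpoints lie on opposite sides of y = 27.1, where each meets that height, and whether that is right or left of the point:
Upper: no edge straddles that height → 0 crossings.
Central: no edge straddles that height → 0 crossings.
Mid: 1–2 at x≈30.80 (right), 2–3 at x≈24.35 (right) → 2 crossings.
Inner: 2–3 at x≈8.70 (left), 5–1 at x≈22.62 (right) → 1 crossing.
Only Inner has an odd count, so the point is inside Inner.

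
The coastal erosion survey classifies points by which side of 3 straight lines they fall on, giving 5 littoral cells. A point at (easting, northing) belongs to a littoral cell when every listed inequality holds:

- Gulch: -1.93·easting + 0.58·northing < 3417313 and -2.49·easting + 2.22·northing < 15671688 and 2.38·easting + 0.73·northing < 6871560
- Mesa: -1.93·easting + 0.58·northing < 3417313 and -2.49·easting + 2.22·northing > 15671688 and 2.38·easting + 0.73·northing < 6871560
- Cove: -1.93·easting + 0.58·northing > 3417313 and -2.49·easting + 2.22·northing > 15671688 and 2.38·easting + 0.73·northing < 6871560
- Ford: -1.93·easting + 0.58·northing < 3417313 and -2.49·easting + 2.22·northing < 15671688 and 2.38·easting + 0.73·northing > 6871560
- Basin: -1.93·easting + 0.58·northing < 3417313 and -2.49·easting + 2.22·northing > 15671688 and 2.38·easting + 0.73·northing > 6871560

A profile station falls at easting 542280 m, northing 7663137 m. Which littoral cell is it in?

-1.93·542280 + 0.58·7663137 = 3398019.060, which is < 3417313
-2.49·542280 + 2.22·7663137 = 15661886.940, which is < 15671688
2.38·542280 + 0.73·7663137 = 6884716.410, which is > 6871560
This sign pattern matches Ford.

Ford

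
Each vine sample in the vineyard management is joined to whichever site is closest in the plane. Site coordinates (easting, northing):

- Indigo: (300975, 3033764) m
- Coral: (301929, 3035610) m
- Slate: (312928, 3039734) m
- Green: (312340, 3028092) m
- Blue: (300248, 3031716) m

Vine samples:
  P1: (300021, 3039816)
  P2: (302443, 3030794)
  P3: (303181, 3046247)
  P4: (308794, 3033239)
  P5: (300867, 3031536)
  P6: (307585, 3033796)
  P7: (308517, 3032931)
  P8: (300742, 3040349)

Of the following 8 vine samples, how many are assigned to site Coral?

4

P1 → Coral
P2 → Blue
P3 → Coral
P4 → Green
P5 → Blue
P6 → Coral
P7 → Green
P8 → Coral
4 of the 8 go to Coral.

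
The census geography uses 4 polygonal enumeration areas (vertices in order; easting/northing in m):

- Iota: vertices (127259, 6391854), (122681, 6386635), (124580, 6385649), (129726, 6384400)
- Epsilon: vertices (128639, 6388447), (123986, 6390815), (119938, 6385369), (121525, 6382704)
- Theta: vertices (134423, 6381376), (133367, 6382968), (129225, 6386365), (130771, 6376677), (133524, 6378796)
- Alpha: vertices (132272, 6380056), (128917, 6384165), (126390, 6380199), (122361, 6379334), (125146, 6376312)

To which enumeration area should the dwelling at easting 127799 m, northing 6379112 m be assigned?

Alpha

Cast a ray rightward from (127799, 6379112). For each polygon, the edges (by vertex number in listed order) whose endpoints lie on opposite sides of northing = 6379112, where each meets that height, and whether that is right or left of the point:
Iota: no edge straddles that height → 0 crossings.
Epsilon: no edge straddles that height → 0 crossings.
Theta: 3–4 at easting≈130382.4 (right), 5–1 at easting≈133634.1 (right) → 2 crossings.
Alpha: 4–5 at easting≈122565.6 (left), 5–1 at easting≈130475.3 (right) → 1 crossing.
Only Alpha has an odd count, so the point is inside Alpha.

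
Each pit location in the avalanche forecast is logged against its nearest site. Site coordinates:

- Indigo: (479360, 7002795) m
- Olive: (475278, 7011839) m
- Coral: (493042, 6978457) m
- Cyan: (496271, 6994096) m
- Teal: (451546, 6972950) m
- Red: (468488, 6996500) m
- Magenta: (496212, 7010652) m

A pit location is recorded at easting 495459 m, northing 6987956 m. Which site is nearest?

Squared distances to each site:
Indigo: 479373722.000; Olive: 977670450.000; Coral: 96072890.000; Cyan: 38358944.000; Teal: 2153531605.000; Red: 800434777.000; Magenta: 515675425.000.
Minimum at Cyan.

Cyan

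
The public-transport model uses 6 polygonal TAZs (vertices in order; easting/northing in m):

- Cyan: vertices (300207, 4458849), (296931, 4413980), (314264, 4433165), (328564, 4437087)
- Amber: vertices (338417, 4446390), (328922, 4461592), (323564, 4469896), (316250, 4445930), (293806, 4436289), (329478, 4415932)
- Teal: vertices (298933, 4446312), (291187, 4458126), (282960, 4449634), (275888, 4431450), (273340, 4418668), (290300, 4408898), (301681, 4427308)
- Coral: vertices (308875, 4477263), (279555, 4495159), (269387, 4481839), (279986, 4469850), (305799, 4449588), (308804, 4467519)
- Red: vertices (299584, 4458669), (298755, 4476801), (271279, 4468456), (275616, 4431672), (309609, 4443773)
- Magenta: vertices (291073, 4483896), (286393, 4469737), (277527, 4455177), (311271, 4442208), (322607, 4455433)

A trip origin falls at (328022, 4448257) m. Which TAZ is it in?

Cast a ray rightward from (328022, 4448257). For each polygon, the edges (by vertex number in listed order) whose endpoints lie on opposite sides of northing = 4448257, where each meets that height, and whether that is right or left of the point:
Cyan: 1–2 at easting≈299433.7 (left), 4–1 at easting≈314008.9 (left) → 0 crossings.
Amber: 1–2 at easting≈337250.9 (right), 3–4 at easting≈316960.2 (left) → 1 crossing.
Teal: 1–2 at easting≈297657.7 (left), 3–4 at easting≈282424.5 (left) → 0 crossings.
Coral: no edge straddles that height → 0 crossings.
Red: 3–4 at easting≈273660.6 (left), 5–1 at easting≈306591.3 (left) → 0 crossings.
Magenta: 3–4 at easting≈295532.1 (left), 4–5 at easting≈316456.0 (left) → 0 crossings.
Only Amber has an odd count, so the point is inside Amber.

Amber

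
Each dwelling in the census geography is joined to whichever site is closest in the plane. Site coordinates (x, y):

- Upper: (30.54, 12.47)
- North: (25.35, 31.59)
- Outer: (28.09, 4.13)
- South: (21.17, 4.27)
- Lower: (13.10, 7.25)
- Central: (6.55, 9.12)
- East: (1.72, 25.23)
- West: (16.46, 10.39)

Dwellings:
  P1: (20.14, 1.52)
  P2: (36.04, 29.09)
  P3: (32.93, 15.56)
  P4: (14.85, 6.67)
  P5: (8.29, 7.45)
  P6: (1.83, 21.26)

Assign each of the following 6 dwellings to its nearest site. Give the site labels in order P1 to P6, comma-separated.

P1 → South (d²=8.62)
P2 → North (d²=120.53)
P3 → Upper (d²=15.26)
P4 → Lower (d²=3.40)
P5 → Central (d²=5.82)
P6 → East (d²=15.77)

South, North, Upper, Lower, Central, East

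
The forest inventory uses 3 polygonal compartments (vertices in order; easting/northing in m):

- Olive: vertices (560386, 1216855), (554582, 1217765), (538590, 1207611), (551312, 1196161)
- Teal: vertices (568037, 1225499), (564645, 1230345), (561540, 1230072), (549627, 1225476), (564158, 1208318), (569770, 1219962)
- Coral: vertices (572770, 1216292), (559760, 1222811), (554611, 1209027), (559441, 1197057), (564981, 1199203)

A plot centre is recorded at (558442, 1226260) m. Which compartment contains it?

Cast a ray rightward from (558442, 1226260). For each polygon, the edges (by vertex number in listed order) whose endpoints lie on opposite sides of northing = 1226260, where each meets that height, and whether that is right or left of the point:
Olive: no edge straddles that height → 0 crossings.
Teal: 1–2 at easting≈567504.3 (right), 3–4 at easting≈551659.2 (left) → 1 crossing.
Coral: no edge straddles that height → 0 crossings.
Only Teal has an odd count, so the point is inside Teal.

Teal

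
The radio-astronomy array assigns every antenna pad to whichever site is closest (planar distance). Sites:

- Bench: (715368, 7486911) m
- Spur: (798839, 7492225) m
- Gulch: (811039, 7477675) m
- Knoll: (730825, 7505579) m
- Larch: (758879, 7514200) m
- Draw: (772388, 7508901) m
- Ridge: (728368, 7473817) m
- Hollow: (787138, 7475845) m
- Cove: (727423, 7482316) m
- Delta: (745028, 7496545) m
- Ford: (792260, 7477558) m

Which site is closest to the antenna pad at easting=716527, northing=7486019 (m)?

Bench

Squared distances to each site:
Bench: 2138945.000; Spur: 6813779780.000; Gulch: 9002140480.000; Knoll: 587026404.000; Larch: 2587860665.000; Draw: 3644037245.000; Ridge: 289098085.000; Hollow: 5089423597.000; Cove: 132435025.000; Delta: 923103677.000; Ford: 5807075810.000.
Minimum at Bench.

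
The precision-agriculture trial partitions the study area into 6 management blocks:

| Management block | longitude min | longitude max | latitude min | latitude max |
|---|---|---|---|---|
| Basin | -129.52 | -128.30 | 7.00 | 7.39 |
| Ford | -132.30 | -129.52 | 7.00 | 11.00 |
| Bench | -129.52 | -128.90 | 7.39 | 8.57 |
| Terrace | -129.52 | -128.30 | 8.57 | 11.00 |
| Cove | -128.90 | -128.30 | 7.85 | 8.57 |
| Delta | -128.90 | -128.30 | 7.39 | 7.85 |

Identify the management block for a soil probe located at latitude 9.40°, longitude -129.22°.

Terrace

The point has longitude = -129.22 and latitude = 9.40.
Only Terrace satisfies -129.52 ≤ longitude ≤ -128.30 and 8.57 ≤ latitude ≤ 11.00.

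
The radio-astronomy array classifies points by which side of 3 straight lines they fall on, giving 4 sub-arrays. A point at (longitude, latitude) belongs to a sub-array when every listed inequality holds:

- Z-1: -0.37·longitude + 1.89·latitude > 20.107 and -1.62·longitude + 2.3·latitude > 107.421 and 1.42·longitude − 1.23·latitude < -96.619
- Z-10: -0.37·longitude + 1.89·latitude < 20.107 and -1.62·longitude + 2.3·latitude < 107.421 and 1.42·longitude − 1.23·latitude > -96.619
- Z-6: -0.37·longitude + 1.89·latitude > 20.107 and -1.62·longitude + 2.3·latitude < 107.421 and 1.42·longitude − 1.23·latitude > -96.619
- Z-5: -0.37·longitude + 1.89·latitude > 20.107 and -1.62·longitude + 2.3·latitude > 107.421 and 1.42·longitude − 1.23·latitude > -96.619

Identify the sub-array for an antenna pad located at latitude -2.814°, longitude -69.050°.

Z-6

-0.37·-69.050 + 1.89·-2.814 = 20.230, which is > 20.107
-1.62·-69.050 + 2.3·-2.814 = 105.389, which is < 107.421
1.42·-69.050 − 1.23·-2.814 = -94.590, which is > -96.619
This sign pattern matches Z-6.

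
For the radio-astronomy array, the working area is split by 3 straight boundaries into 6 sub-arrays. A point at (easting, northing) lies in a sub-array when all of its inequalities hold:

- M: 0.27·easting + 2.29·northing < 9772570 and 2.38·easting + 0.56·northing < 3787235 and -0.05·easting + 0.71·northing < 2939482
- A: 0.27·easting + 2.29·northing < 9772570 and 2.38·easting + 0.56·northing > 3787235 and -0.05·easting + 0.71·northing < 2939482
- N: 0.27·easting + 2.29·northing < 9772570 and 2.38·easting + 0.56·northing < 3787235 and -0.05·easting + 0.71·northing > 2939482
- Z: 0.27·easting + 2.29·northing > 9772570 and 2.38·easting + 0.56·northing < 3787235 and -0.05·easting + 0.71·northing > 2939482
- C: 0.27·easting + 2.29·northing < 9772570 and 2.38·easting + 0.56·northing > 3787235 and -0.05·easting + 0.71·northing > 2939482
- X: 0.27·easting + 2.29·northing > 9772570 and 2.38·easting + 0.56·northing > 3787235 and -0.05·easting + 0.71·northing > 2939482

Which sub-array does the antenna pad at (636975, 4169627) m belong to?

A

0.27·636975 + 2.29·4169627 = 9720429.080, which is < 9772570
2.38·636975 + 0.56·4169627 = 3850991.620, which is > 3787235
-0.05·636975 + 0.71·4169627 = 2928586.420, which is < 2939482
This sign pattern matches A.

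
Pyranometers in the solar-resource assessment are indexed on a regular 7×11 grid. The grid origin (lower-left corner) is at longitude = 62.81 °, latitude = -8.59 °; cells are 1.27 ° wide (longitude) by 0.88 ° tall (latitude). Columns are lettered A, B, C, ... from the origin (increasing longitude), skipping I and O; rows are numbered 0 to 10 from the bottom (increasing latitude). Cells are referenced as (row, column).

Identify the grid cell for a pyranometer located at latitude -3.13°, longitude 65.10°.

(6, B)

Column index: ⌊(65.10 − 62.81) / 1.27⌋ = ⌊1.803⌋ = 1 → column B
Row offset from origin: ⌊(-3.13 − -8.59) / 0.88⌋ = ⌊6.205⌋ = 6 → row 6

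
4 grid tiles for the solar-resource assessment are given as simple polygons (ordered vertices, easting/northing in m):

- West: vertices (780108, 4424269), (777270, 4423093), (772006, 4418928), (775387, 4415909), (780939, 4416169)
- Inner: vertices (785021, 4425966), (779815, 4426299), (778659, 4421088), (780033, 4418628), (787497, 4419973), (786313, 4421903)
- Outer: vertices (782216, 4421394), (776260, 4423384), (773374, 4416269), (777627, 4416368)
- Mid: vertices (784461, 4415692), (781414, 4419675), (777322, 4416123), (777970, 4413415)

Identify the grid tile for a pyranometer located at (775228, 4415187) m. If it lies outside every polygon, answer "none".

Cast a ray rightward from (775228, 4415187). For each polygon, the edges (by vertex number in listed order) whose endpoints lie on opposite sides of northing = 4415187, where each meets that height, and whether that is right or left of the point:
West: no edge straddles that height → 0 crossings.
Inner: no edge straddles that height → 0 crossings.
Outer: no edge straddles that height → 0 crossings.
Mid: 3–4 at easting≈777546.0 (right), 4–1 at easting≈783021.4 (right) → 2 crossings.
All counts are even, so the point lies outside every listed polygon.

none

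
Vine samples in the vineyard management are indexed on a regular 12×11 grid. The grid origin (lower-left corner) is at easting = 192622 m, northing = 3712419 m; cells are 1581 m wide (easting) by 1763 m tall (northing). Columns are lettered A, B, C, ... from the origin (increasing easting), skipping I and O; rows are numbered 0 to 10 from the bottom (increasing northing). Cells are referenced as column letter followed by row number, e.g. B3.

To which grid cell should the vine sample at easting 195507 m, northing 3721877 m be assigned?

B5

Column index: ⌊(195507 − 192622) / 1581⌋ = ⌊1.825⌋ = 1 → column B
Row offset from origin: ⌊(3721877 − 3712419) / 1763⌋ = ⌊5.365⌋ = 5 → row 5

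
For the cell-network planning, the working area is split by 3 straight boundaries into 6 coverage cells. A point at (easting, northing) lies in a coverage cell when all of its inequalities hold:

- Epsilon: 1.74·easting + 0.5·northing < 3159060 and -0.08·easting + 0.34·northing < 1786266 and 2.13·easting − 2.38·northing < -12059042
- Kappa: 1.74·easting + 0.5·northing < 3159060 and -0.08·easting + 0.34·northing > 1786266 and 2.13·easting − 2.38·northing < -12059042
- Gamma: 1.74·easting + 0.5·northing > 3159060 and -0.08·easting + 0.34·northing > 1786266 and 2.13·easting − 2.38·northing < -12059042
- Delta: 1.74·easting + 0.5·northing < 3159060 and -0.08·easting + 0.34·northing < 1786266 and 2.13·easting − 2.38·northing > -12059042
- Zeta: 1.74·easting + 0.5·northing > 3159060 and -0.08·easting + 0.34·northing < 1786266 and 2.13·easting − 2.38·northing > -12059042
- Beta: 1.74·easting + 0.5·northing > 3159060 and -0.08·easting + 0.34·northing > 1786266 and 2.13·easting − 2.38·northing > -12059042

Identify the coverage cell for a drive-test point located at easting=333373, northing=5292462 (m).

1.74·333373 + 0.5·5292462 = 3226300.020, which is > 3159060
-0.08·333373 + 0.34·5292462 = 1772767.240, which is < 1786266
2.13·333373 − 2.38·5292462 = -11885975.070, which is > -12059042
This sign pattern matches Zeta.

Zeta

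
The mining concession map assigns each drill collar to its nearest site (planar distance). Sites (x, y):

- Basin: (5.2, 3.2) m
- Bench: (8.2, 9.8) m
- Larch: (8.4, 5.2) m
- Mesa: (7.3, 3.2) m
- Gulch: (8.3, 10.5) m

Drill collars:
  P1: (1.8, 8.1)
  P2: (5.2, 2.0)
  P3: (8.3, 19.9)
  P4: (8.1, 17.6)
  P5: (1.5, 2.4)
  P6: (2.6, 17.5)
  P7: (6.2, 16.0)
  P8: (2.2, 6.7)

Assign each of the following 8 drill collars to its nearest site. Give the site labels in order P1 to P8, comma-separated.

Basin, Basin, Gulch, Gulch, Basin, Gulch, Gulch, Basin

P1 → Basin (d²=35.57)
P2 → Basin (d²=1.44)
P3 → Gulch (d²=88.36)
P4 → Gulch (d²=50.45)
P5 → Basin (d²=14.33)
P6 → Gulch (d²=81.49)
P7 → Gulch (d²=34.66)
P8 → Basin (d²=21.25)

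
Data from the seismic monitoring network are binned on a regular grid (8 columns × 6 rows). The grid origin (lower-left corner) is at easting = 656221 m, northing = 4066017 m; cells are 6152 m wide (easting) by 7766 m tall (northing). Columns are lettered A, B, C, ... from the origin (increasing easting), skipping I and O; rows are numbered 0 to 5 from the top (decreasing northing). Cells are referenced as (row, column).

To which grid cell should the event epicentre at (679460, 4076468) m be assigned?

Column index: ⌊(679460 − 656221) / 6152⌋ = ⌊3.777⌋ = 3 → column D
Row offset from origin: ⌊(4076468 − 4066017) / 7766⌋ = ⌊1.346⌋ = 1 → row 4 (counted from top)

(4, D)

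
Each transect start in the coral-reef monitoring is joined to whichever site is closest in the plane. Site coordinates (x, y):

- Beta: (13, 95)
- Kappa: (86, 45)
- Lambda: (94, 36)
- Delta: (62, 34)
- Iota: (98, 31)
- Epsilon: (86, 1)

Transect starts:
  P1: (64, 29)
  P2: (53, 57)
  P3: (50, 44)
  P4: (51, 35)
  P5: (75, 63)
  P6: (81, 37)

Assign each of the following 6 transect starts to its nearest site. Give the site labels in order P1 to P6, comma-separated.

Delta, Delta, Delta, Delta, Kappa, Kappa

P1 → Delta (d²=29.00)
P2 → Delta (d²=610.00)
P3 → Delta (d²=244.00)
P4 → Delta (d²=122.00)
P5 → Kappa (d²=445.00)
P6 → Kappa (d²=89.00)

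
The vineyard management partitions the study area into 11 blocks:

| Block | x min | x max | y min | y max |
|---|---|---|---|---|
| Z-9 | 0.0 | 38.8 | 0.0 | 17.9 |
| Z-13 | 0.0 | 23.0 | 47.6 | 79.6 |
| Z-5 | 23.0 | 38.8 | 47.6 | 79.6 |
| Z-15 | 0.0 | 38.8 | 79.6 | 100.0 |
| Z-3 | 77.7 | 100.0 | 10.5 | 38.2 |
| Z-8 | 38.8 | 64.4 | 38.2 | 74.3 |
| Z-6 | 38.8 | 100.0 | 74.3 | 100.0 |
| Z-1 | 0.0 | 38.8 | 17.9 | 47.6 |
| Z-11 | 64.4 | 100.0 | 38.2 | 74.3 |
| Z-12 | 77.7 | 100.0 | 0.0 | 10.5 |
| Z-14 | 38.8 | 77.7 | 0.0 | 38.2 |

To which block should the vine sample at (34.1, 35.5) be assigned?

The point has x = 34.1 and y = 35.5.
Only Z-1 satisfies 0.0 ≤ x ≤ 38.8 and 17.9 ≤ y ≤ 47.6.

Z-1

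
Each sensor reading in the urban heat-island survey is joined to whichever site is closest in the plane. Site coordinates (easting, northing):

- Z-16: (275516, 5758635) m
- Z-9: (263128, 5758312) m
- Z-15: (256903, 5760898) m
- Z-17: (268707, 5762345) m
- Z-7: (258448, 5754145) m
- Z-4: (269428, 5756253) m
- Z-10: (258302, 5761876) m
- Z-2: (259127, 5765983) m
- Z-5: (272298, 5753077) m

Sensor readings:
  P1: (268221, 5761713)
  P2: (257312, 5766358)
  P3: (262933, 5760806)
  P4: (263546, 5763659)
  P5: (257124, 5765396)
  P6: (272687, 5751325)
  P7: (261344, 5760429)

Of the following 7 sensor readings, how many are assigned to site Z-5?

1

P1 → Z-17
P2 → Z-2
P3 → Z-9
P4 → Z-2
P5 → Z-2
P6 → Z-5
P7 → Z-9
1 of the 7 goes to Z-5.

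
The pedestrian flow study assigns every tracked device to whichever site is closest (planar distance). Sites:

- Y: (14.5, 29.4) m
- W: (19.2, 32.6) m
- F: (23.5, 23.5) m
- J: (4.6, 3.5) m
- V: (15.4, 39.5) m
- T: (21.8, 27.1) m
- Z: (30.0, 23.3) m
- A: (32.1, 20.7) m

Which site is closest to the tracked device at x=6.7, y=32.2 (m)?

Y

Squared distances to each site:
Y: 68.680; W: 156.410; F: 357.930; J: 828.100; V: 128.980; T: 254.020; Z: 622.100; A: 777.410.
Minimum at Y.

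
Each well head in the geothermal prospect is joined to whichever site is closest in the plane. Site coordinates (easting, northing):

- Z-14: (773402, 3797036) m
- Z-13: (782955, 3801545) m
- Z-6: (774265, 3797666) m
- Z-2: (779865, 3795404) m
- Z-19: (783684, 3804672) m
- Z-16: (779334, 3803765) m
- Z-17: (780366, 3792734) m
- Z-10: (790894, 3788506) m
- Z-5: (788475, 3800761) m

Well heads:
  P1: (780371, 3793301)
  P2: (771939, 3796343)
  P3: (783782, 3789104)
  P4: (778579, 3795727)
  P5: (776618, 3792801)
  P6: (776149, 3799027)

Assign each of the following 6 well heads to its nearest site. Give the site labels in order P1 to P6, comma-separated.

Z-17, Z-14, Z-17, Z-2, Z-17, Z-6

P1 → Z-17 (d²=321514.00)
P2 → Z-14 (d²=2620618.00)
P3 → Z-17 (d²=24845956.00)
P4 → Z-2 (d²=1758125.00)
P5 → Z-17 (d²=14051993.00)
P6 → Z-6 (d²=5401777.00)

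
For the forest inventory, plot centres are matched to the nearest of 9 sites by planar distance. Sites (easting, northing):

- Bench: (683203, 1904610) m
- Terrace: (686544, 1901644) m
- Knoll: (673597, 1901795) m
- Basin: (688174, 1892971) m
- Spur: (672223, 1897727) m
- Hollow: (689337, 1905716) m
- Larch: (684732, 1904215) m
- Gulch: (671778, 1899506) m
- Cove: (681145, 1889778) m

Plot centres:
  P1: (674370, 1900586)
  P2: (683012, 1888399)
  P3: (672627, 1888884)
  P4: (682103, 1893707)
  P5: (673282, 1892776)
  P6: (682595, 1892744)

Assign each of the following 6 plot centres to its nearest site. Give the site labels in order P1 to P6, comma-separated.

P1 → Knoll (d²=2059210.00)
P2 → Cove (d²=5387330.00)
P3 → Cove (d²=73355560.00)
P4 → Cove (d²=16354805.00)
P5 → Spur (d²=25633882.00)
P6 → Cove (d²=10899656.00)

Knoll, Cove, Cove, Cove, Spur, Cove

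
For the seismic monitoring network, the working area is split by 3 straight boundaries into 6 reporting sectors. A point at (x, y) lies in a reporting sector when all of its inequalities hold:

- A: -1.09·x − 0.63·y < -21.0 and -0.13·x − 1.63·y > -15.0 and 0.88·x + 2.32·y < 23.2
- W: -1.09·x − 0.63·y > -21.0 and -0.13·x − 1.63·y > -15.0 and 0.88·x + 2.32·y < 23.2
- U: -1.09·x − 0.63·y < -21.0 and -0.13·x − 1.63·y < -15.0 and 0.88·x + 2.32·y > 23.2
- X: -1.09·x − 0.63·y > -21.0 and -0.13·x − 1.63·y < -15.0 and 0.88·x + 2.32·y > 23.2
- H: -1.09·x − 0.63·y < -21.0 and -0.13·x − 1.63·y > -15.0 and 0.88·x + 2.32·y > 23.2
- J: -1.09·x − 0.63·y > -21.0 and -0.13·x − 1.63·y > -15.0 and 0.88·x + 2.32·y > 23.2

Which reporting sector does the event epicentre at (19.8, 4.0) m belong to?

H

-1.09·19.8 − 0.63·4.0 = -24.102, which is < -21.0
-0.13·19.8 − 1.63·4.0 = -9.094, which is > -15.0
0.88·19.8 + 2.32·4.0 = 26.704, which is > 23.2
This sign pattern matches H.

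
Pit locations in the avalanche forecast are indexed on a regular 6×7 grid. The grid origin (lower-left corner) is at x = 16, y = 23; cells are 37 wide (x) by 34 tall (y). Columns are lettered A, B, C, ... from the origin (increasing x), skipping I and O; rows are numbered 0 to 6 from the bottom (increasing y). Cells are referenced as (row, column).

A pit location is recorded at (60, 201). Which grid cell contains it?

(5, B)

Column index: ⌊(60 − 16) / 37⌋ = ⌊1.189⌋ = 1 → column B
Row offset from origin: ⌊(201 − 23) / 34⌋ = ⌊5.235⌋ = 5 → row 5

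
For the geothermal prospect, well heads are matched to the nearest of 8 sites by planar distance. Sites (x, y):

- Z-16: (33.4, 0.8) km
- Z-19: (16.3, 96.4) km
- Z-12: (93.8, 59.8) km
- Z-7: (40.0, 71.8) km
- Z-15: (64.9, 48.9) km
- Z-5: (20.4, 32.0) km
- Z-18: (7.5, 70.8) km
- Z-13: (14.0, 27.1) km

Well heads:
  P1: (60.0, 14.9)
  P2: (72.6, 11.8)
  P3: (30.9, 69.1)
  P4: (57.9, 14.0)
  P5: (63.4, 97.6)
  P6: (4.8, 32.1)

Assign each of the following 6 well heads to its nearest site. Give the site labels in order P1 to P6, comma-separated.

P1 → Z-16 (d²=906.37)
P2 → Z-15 (d²=1435.70)
P3 → Z-7 (d²=90.10)
P4 → Z-16 (d²=774.49)
P5 → Z-7 (d²=1213.20)
P6 → Z-13 (d²=109.64)

Z-16, Z-15, Z-7, Z-16, Z-7, Z-13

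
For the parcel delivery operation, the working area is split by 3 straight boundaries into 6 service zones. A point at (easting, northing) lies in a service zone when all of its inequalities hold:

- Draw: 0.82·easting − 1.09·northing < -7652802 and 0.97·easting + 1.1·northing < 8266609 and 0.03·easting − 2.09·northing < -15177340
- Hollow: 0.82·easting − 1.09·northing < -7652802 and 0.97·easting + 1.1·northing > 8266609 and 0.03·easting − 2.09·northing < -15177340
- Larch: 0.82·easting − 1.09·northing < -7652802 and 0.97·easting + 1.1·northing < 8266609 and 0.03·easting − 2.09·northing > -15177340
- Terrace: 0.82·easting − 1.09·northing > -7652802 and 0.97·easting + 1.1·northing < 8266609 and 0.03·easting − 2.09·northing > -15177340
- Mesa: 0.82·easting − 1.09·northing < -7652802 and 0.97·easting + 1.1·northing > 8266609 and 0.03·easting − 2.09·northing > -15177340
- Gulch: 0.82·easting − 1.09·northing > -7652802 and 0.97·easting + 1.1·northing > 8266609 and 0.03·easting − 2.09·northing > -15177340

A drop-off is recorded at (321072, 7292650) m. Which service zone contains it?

0.82·321072 − 1.09·7292650 = -7685709.460, which is < -7652802
0.97·321072 + 1.1·7292650 = 8333354.840, which is > 8266609
0.03·321072 − 2.09·7292650 = -15232006.340, which is < -15177340
This sign pattern matches Hollow.

Hollow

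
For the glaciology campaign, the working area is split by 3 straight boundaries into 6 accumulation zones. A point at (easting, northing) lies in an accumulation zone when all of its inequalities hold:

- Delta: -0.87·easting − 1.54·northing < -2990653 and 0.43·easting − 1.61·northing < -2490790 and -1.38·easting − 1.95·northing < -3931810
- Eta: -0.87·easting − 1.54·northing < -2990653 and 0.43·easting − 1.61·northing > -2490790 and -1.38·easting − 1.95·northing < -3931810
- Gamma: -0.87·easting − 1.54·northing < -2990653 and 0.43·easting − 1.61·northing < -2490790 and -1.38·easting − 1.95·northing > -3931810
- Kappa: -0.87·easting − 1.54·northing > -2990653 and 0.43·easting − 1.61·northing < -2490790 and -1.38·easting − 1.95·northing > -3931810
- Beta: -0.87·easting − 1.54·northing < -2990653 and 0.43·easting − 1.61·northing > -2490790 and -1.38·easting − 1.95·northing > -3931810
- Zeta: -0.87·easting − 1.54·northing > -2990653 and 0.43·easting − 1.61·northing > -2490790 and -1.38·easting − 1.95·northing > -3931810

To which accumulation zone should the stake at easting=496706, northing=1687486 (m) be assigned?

Delta

-0.87·496706 − 1.54·1687486 = -3030862.660, which is < -2990653
0.43·496706 − 1.61·1687486 = -2503268.880, which is < -2490790
-1.38·496706 − 1.95·1687486 = -3976051.980, which is < -3931810
This sign pattern matches Delta.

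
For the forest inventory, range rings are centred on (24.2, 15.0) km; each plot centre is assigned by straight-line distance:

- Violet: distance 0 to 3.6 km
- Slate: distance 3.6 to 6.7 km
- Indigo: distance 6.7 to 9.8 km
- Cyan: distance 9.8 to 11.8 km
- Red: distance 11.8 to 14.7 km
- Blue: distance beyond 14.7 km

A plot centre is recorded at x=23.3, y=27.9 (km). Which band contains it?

Red

Distance = √((23.3−24.2)² + (27.9−15.0)²) = √(0.810 + 166.410) = 12.931 km.
11.8 ≤ 12.931 < 14.7 → Red.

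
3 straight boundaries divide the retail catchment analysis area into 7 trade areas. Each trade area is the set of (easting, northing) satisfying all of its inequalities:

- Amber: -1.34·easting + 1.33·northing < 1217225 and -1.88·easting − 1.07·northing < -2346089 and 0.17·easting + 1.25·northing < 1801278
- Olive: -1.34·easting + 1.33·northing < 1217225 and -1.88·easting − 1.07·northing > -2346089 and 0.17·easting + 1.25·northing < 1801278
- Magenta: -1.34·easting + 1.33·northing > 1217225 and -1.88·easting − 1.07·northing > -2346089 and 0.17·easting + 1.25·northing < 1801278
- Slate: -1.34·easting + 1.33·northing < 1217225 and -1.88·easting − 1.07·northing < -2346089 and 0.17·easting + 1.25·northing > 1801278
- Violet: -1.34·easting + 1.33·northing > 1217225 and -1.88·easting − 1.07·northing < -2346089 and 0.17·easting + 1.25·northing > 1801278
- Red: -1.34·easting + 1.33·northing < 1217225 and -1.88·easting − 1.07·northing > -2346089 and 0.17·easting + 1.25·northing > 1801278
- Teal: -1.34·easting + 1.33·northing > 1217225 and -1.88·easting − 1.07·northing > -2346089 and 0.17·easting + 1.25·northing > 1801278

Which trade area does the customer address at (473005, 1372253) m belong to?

-1.34·473005 + 1.33·1372253 = 1191269.790, which is < 1217225
-1.88·473005 − 1.07·1372253 = -2357560.110, which is < -2346089
0.17·473005 + 1.25·1372253 = 1795727.100, which is < 1801278
This sign pattern matches Amber.

Amber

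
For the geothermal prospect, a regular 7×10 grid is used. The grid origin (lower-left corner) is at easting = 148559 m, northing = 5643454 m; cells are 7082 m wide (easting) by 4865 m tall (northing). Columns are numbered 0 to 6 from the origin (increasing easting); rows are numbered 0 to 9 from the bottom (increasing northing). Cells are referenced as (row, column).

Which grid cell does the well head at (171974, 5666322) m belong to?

(4, 3)

Column index: ⌊(171974 − 148559) / 7082⌋ = ⌊3.306⌋ = 3
Row offset from origin: ⌊(5666322 − 5643454) / 4865⌋ = ⌊4.701⌋ = 4 → row 4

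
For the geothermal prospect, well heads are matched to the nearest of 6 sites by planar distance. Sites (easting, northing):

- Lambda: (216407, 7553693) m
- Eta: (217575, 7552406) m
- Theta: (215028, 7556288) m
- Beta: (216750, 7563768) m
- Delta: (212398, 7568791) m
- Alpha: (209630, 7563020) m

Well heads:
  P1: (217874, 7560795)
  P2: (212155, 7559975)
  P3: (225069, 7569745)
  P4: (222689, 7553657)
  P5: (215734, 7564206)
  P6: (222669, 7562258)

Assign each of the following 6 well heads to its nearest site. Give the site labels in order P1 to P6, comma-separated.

P1 → Beta (d²=10102105.00)
P2 → Alpha (d²=15647650.00)
P3 → Beta (d²=104930290.00)
P4 → Eta (d²=27717997.00)
P5 → Beta (d²=1224100.00)
P6 → Beta (d²=37314661.00)

Beta, Alpha, Beta, Eta, Beta, Beta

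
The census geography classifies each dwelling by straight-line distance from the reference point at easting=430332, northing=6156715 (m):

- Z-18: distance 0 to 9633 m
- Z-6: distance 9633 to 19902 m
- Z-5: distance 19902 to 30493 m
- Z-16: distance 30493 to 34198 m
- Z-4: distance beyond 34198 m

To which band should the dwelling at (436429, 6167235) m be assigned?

Distance = √((436429−430332)² + (6167235−6156715)²) = √(37173409.000 + 110670400.000) = 12159.104 m.
9633 ≤ 12159.104 < 19902 → Z-6.

Z-6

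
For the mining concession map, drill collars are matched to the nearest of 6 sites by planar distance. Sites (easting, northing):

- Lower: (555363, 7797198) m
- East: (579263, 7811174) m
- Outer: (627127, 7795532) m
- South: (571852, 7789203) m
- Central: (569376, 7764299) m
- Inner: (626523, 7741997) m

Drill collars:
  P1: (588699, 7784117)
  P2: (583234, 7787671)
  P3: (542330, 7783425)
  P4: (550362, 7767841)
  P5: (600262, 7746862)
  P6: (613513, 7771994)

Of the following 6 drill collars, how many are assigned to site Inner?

1

P1 → South
P2 → South
P3 → Lower
P4 → Central
P5 → Inner
P6 → Outer
1 of the 6 goes to Inner.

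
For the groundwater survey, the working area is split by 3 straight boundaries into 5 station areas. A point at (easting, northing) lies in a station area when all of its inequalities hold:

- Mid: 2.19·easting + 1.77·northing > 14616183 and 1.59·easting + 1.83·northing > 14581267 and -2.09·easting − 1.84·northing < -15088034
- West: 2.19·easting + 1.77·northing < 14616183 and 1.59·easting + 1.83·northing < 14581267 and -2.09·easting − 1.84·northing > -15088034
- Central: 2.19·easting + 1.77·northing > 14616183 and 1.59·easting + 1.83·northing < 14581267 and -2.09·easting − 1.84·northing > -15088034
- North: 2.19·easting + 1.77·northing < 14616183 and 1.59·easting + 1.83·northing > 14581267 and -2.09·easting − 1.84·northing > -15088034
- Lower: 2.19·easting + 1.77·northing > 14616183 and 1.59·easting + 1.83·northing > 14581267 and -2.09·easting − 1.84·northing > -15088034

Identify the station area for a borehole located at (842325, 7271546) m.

2.19·842325 + 1.77·7271546 = 14715328.170, which is > 14616183
1.59·842325 + 1.83·7271546 = 14646225.930, which is > 14581267
-2.09·842325 − 1.84·7271546 = -15140103.890, which is < -15088034
This sign pattern matches Mid.

Mid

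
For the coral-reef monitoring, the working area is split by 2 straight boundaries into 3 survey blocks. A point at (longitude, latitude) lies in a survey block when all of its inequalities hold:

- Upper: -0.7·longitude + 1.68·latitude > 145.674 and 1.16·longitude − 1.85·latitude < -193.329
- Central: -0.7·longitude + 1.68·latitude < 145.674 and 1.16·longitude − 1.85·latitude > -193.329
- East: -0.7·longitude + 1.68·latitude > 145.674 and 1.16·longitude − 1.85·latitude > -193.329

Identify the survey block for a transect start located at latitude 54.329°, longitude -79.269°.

East

-0.7·-79.269 + 1.68·54.329 = 146.761, which is > 145.674
1.16·-79.269 − 1.85·54.329 = -192.461, which is > -193.329
This sign pattern matches East.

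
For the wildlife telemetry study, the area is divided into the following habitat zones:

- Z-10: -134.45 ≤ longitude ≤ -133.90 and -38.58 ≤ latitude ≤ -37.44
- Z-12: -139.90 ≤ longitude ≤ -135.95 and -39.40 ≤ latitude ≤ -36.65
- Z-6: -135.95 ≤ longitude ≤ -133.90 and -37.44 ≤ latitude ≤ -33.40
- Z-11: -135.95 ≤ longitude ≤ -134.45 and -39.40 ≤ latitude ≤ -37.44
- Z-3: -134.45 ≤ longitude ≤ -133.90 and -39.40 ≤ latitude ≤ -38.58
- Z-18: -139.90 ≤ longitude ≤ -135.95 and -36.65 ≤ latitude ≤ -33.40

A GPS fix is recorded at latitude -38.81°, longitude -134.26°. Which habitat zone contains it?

The point has longitude = -134.26 and latitude = -38.81.
Only Z-3 satisfies -134.45 ≤ longitude ≤ -133.90 and -39.40 ≤ latitude ≤ -38.58.

Z-3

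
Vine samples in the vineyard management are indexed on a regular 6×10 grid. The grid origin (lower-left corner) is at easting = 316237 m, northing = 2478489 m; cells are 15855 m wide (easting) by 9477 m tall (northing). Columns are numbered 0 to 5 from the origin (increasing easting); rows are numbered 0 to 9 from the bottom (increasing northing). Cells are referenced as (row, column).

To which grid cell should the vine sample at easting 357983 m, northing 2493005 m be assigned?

(1, 2)

Column index: ⌊(357983 − 316237) / 15855⌋ = ⌊2.633⌋ = 2
Row offset from origin: ⌊(2493005 − 2478489) / 9477⌋ = ⌊1.532⌋ = 1 → row 1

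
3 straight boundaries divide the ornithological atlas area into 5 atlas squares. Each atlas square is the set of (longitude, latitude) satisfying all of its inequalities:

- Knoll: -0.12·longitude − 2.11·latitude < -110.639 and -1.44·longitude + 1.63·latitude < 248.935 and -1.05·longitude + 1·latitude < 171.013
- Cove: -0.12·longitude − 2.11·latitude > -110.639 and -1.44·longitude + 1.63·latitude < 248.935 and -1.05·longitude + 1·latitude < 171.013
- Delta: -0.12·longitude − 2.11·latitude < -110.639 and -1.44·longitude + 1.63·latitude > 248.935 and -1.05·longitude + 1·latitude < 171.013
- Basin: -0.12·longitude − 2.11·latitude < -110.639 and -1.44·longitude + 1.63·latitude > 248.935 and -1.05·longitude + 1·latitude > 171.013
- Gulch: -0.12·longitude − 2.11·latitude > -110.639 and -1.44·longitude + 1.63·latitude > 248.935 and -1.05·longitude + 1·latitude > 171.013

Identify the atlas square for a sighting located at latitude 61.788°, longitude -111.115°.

Basin

-0.12·-111.115 − 2.11·61.788 = -117.039, which is < -110.639
-1.44·-111.115 + 1.63·61.788 = 260.720, which is > 248.935
-1.05·-111.115 + 1·61.788 = 178.459, which is > 171.013
This sign pattern matches Basin.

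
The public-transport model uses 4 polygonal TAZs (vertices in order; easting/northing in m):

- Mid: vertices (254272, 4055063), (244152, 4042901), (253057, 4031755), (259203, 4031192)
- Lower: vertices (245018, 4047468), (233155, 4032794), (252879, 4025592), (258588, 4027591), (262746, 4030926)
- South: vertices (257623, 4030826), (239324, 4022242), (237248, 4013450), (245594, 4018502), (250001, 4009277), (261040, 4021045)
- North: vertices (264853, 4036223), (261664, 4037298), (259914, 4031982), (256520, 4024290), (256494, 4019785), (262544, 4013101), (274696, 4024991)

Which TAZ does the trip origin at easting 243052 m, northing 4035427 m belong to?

Lower

Cast a ray rightward from (243052, 4035427). For each polygon, the edges (by vertex number in listed order) whose endpoints lie on opposite sides of northing = 4035427, where each meets that height, and whether that is right or left of the point:
Mid: 2–3 at easting≈250123.3 (right), 4–1 at easting≈258328.2 (right) → 2 crossings.
Lower: 1–2 at easting≈235283.6 (left), 5–1 at easting≈257922.3 (right) → 1 crossing.
South: no edge straddles that height → 0 crossings.
North: 2–3 at easting≈261048.1 (right), 7–1 at easting≈265550.6 (right) → 2 crossings.
Only Lower has an odd count, so the point is inside Lower.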